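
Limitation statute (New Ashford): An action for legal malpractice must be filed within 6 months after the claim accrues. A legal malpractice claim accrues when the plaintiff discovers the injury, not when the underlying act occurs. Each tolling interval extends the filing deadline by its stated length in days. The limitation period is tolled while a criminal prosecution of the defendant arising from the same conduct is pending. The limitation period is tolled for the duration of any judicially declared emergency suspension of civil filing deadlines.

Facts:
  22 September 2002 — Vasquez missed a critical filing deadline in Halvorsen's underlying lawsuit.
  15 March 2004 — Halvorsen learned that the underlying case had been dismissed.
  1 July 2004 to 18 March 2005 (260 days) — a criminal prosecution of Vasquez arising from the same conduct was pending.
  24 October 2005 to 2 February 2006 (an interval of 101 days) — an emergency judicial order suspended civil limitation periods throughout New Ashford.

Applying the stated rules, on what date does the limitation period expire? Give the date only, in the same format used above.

Accrual is tied to discovery, so the period began on 15 March 2004 rather than on 22 September 2002 when the act occurred.
The untolled deadline — 6 months after 15 March 2004 — is 15 September 2004.
The pending criminal prosecution from 1 July 2004 to 18 March 2005 tolled the period for 260 days, extending the deadline to 2 June 2005.
The emergency suspension of filing deadlines from 24 October 2005 to 2 February 2006 began after the period had already run on 2 June 2005, so it has no tolling effect.

2 June 2005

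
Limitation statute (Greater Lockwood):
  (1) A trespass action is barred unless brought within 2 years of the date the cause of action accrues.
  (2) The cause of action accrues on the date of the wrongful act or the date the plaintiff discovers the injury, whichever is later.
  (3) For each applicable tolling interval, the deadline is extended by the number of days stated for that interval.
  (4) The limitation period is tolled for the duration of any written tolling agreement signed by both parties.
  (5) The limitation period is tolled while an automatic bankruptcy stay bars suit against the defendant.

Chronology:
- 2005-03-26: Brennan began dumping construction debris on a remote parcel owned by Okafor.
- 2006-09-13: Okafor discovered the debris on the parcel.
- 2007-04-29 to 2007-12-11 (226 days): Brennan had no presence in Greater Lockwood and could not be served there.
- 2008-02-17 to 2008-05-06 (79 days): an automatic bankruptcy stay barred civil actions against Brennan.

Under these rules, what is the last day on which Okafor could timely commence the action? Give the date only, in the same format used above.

2008-12-01

Because discovery on 2006-09-13 post-dates the 2005-03-26 act, accrual under the later-of rule falls on 2006-09-13.
The untolled deadline — 2 years after 2006-09-13 — is 2008-09-13.
Because the automatic bankruptcy stay ran from 2008-02-17 to 2008-05-06, the deadline is extended by 79 days to 2008-12-01.
No stated provision tolls the period for the defendant's absence, so the interval from 2007-04-29 to 2007-12-11 has no effect on the deadline.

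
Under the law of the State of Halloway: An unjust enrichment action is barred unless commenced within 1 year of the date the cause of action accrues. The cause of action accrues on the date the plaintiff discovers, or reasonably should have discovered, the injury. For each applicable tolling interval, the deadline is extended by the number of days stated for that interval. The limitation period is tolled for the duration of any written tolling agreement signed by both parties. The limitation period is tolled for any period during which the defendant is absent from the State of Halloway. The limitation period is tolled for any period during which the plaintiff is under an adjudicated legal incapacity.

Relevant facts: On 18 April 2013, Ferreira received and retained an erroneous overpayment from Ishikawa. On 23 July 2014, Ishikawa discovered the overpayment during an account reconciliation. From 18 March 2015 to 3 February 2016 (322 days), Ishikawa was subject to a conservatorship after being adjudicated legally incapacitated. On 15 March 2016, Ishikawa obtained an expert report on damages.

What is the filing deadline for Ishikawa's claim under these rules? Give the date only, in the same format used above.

Accrual is tied to discovery, so the period began on 23 July 2014 rather than on 18 April 2013 when the act occurred.
The untolled deadline — 1 year after 23 July 2014 — is 23 July 2015.
Because the plaintiff's legal incapacity ran from 18 March 2015 to 3 February 2016, the deadline is extended by 322 days to 9 June 2016.
None of the other events listed affects the running of the period under the stated rules.

9 June 2016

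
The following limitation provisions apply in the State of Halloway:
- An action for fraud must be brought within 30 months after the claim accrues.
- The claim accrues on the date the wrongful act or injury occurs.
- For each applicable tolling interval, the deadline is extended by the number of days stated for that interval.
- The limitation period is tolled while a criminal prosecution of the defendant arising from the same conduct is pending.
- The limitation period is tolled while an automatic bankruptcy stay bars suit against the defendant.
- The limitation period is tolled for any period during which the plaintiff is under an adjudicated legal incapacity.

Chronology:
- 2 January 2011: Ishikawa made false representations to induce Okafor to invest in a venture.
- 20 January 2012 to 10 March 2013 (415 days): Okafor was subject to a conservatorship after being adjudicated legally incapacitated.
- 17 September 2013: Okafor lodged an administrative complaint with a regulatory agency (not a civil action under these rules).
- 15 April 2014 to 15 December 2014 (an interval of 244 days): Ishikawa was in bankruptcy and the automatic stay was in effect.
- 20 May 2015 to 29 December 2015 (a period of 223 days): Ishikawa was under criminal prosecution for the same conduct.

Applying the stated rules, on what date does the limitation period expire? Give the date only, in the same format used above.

22 April 2015

The limitation period began to run on 2 January 2011.
Adding the 30 months base period to 2 January 2011 gives a deadline of 2 July 2013, before any tolling.
The period was tolled for 415 days by the plaintiff's legal incapacity (20 January 2012 to 10 March 2013), pushing the deadline to 21 August 2014.
Because the automatic bankruptcy stay ran from 15 April 2014 to 15 December 2014, the deadline is extended by 244 days to 22 April 2015.
By the time the pending criminal prosecution began on 20 May 2015, the limitation period had already expired on 22 April 2015; that interval cannot revive it.
Nothing else in the chronology tolls or restarts the period.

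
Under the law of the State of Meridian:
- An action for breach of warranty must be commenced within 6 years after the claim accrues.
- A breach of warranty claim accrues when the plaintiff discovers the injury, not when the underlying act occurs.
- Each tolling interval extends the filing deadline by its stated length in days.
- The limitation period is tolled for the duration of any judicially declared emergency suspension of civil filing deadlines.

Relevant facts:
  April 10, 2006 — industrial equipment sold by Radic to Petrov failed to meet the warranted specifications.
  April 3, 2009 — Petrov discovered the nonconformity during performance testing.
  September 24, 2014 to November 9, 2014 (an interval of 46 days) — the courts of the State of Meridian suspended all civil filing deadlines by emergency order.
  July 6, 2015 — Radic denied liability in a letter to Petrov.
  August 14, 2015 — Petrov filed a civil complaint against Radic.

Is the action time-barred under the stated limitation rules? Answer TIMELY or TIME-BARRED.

Under the discovery rule, the claim accrued on April 3, 2009, when Petrov discovered the injury — not on the April 10, 2006 date of the underlying act.
Adding the 6 years base period to April 3, 2009 gives a deadline of April 3, 2015, before any tolling.
The period was tolled for 46 days by the emergency suspension of filing deadlines (September 24, 2014 to November 9, 2014), pushing the deadline to May 19, 2015.
Nothing else in the chronology tolls or restarts the period.
The August 14, 2015 filing falls after the May 19, 2015 deadline; the claim is time-barred.

TIME-BARRED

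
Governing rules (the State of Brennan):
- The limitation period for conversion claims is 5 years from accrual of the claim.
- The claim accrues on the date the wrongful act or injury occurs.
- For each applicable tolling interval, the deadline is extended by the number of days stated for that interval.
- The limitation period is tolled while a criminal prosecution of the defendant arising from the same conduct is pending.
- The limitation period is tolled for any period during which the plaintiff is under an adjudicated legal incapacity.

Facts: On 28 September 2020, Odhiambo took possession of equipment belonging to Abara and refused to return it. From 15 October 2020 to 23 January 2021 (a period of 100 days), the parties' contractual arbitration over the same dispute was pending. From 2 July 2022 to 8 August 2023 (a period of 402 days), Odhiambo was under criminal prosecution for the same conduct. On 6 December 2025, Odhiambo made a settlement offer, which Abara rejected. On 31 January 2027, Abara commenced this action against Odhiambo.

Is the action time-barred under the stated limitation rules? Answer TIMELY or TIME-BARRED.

The limitation period began to run on 28 September 2020.
Adding the 5 years base period to 28 September 2020 gives a deadline of 28 September 2025, before any tolling.
The period was tolled for 402 days by the pending criminal prosecution (2 July 2022 to 8 August 2023), pushing the deadline to 4 November 2026.
Although a pending arbitration ran from 15 October 2020 to 23 January 2021, the stated rules do not make that a tolling event, so it is disregarded.
Nothing else in the chronology tolls or restarts the period.
Filing on 31 January 2027 missed the 4 November 2026 deadline — the action is time-barred.

TIME-BARRED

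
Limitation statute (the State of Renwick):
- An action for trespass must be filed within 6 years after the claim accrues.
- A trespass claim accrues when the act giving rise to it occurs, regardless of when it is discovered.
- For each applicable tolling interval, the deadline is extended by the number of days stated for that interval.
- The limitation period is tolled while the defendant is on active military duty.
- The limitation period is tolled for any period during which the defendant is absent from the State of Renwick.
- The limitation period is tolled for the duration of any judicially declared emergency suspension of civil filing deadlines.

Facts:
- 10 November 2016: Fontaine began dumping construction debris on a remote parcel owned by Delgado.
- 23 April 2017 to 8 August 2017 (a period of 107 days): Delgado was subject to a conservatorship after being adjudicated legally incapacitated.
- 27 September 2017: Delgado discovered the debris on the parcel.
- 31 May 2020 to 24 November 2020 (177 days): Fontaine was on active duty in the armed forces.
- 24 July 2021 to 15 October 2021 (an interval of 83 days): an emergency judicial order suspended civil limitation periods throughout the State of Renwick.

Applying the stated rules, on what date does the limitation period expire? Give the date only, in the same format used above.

Accrual is governed by the date of the act, so the period began to run on 10 November 2016; the later discovery on 27 September 2017 is irrelevant under the stated rule.
6 years from 10 November 2016 is 10 November 2022.
The defendant's active military service from 31 May 2020 to 24 November 2020 tolled the period for 177 days, extending the deadline to 6 May 2023.
Because the emergency suspension of filing deadlines ran from 24 July 2021 to 15 October 2021, the deadline is extended by 83 days to 28 July 2023.
No stated provision tolls the period for the plaintiff's incapacity, so the interval from 23 April 2017 to 8 August 2017 has no effect on the deadline.

28 July 2023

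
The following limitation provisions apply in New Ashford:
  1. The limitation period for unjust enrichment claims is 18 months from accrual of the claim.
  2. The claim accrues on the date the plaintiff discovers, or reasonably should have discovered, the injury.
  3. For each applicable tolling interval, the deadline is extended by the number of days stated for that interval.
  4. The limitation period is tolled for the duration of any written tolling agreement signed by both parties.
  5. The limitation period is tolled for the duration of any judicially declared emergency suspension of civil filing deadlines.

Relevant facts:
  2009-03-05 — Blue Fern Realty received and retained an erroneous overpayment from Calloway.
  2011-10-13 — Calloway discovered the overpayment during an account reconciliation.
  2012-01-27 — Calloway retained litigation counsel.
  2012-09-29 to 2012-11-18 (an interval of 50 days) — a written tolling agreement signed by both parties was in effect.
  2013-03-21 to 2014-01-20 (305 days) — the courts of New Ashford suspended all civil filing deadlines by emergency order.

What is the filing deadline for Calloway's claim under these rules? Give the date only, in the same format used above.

2014-04-03

Accrual is tied to discovery, so the period began on 2011-10-13 rather than on 2009-03-05 when the act occurred.
Adding the 18 months base period to 2011-10-13 gives a deadline of 2013-04-13, before any tolling.
The written tolling agreement from 2012-09-29 to 2012-11-18 tolled the period for 50 days, extending the deadline to 2013-06-02.
The period was tolled for 305 days by the emergency suspension of filing deadlines (2013-03-21 to 2014-01-20), pushing the deadline to 2014-04-03.
Nothing else in the chronology tolls or restarts the period.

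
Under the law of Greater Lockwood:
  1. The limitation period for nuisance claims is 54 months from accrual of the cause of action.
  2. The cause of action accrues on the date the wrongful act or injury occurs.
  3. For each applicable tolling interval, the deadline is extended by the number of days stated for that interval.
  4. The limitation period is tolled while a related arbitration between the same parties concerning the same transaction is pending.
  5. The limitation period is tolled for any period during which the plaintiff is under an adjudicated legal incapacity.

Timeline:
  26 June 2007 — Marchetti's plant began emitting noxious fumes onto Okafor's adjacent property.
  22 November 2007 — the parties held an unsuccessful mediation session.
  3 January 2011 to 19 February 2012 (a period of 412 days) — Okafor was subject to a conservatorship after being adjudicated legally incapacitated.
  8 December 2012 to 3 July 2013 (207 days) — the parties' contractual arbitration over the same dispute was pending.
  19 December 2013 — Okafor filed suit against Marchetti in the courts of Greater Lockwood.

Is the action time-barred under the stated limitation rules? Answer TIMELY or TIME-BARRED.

The limitation period began to run on 26 June 2007.
Adding the 54 months base period to 26 June 2007 gives a deadline of 26 December 2011, before any tolling.
The period was tolled for 412 days by the plaintiff's legal incapacity (3 January 2011 to 19 February 2012), pushing the deadline to 10 February 2013.
The pending related arbitration from 8 December 2012 to 3 July 2013 tolled the period for 207 days, extending the deadline to 5 September 2013.
None of the other events listed affects the running of the period under the stated rules.
Filing on 19 December 2013 missed the 5 September 2013 deadline — the action is time-barred.

TIME-BARRED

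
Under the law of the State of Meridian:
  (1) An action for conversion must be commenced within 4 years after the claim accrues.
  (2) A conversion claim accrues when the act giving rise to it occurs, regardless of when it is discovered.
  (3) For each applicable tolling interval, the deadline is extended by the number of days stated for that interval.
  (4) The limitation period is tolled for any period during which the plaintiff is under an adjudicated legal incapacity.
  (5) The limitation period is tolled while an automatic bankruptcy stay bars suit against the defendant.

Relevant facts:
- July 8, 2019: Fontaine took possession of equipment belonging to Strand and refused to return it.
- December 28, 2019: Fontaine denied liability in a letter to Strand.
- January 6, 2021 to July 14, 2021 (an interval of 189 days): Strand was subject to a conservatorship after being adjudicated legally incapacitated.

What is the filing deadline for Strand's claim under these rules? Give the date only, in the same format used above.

January 13, 2024

The limitation period began to run on July 8, 2019.
The untolled deadline — 4 years after July 8, 2019 — is July 8, 2023.
The period was tolled for 189 days by the plaintiff's legal incapacity (January 6, 2021 to July 14, 2021), pushing the deadline to January 13, 2024.
The other events in the timeline have no effect on the limitation period under the stated rules.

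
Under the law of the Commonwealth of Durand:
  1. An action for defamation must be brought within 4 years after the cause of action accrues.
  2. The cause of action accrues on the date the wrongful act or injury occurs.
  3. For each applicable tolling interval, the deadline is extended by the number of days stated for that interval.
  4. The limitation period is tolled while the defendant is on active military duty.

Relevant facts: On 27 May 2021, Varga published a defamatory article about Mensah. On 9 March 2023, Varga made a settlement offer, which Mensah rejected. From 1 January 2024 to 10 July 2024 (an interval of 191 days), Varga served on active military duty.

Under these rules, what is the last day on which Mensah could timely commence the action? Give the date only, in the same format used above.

The claim accrued on 27 May 2021, when the wrongful act occurred.
4 years from 27 May 2021 is 27 May 2025.
The defendant's active military service from 1 January 2024 to 10 July 2024 tolled the period for 191 days, extending the deadline to 4 December 2025.
None of the other events listed affects the running of the period under the stated rules.

4 December 2025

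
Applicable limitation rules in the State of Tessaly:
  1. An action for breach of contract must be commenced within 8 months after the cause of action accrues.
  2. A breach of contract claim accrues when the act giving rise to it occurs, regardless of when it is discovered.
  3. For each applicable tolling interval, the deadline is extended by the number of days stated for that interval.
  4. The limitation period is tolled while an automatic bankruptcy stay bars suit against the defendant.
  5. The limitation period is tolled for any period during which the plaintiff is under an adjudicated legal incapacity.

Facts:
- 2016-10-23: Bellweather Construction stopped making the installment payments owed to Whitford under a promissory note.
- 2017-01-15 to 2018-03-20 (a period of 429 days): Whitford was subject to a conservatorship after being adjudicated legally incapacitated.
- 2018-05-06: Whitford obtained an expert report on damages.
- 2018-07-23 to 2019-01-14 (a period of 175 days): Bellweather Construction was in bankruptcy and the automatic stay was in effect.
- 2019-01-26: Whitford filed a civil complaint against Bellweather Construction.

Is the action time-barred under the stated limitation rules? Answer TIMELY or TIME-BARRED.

TIMELY

The claim accrued on 2016-10-23, when the wrongful act occurred.
8 months from 2016-10-23 is 2017-06-23.
The plaintiff's legal incapacity from 2017-01-15 to 2018-03-20 tolled the period for 429 days, extending the deadline to 2018-08-26.
The automatic bankruptcy stay from 2018-07-23 to 2019-01-14 tolled the period for 175 days, extending the deadline to 2019-02-17.
Nothing else in the chronology tolls or restarts the period.
The 2019-01-26 filing precedes the 2019-02-17 deadline; the claim is timely.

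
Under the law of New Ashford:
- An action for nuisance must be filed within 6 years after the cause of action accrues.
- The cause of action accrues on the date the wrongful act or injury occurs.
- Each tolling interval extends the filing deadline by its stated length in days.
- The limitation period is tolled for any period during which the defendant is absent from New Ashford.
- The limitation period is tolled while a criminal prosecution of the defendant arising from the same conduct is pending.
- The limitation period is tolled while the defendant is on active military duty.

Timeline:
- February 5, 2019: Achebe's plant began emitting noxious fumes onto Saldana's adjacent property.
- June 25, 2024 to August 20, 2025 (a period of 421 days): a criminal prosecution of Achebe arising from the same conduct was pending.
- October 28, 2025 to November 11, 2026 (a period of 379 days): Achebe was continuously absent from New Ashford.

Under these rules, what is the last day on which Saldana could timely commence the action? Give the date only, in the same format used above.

April 16, 2027

The claim accrued on February 5, 2019, when the wrongful act occurred.
Adding the 6 years base period to February 5, 2019 gives a deadline of February 5, 2025, before any tolling.
The pending criminal prosecution from June 25, 2024 to August 20, 2025 tolled the period for 421 days, extending the deadline to April 2, 2026.
The defendant's absence from the jurisdiction from October 28, 2025 to November 11, 2026 tolled the period for 379 days, extending the deadline to April 16, 2027.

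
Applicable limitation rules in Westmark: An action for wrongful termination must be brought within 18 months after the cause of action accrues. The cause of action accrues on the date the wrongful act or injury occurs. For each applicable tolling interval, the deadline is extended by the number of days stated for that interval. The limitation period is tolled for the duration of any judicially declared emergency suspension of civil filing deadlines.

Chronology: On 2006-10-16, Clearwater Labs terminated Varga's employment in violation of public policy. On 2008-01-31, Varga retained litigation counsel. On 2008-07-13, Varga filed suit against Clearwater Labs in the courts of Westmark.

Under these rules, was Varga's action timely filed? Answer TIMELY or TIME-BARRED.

TIME-BARRED

The limitation period began to run on 2006-10-16.
The untolled deadline — 18 months after 2006-10-16 — is 2008-04-16.
None of the other events listed affects the running of the period under the stated rules.
Varga filed on 2008-07-13, after the 2008-04-16 deadline, so the action is time-barred.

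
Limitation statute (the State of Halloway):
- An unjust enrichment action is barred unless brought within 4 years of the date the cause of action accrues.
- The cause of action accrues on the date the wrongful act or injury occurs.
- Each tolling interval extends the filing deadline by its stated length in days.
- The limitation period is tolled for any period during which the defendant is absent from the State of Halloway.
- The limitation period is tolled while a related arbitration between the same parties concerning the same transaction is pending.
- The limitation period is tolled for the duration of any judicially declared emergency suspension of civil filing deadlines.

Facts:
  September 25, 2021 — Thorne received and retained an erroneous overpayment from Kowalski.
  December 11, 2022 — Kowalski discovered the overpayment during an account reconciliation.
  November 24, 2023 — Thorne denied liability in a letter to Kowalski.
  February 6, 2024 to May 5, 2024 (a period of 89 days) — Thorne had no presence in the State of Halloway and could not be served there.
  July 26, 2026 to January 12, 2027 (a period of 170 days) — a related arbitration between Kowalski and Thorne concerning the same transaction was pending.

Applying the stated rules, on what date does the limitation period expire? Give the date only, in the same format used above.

The claim accrued on September 25, 2021, when the wrongful act occurred; under the stated occurrence rule the December 11, 2022 discovery does not delay accrual.
Adding the 4 years base period to September 25, 2021 gives a deadline of September 25, 2025, before any tolling.
The defendant's absence from the jurisdiction from February 6, 2024 to May 5, 2024 tolled the period for 89 days, extending the deadline to December 23, 2025.
By the time the pending related arbitration began on July 26, 2026, the limitation period had already expired on December 23, 2025; that interval cannot revive it.
The other events in the timeline have no effect on the limitation period under the stated rules.

December 23, 2025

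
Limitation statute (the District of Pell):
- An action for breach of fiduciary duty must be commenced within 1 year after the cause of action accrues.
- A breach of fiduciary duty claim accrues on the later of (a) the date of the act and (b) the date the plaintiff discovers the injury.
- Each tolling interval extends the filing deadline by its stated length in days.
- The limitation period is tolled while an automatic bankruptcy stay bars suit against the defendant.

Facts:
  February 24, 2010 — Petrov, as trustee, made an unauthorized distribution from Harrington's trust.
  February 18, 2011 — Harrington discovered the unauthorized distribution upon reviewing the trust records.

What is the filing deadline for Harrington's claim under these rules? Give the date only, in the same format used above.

February 18, 2012

Because discovery on February 18, 2011 post-dates the February 24, 2010 act, accrual under the later-of rule falls on February 18, 2011.
The untolled deadline — 1 year after February 18, 2011 — is February 18, 2012.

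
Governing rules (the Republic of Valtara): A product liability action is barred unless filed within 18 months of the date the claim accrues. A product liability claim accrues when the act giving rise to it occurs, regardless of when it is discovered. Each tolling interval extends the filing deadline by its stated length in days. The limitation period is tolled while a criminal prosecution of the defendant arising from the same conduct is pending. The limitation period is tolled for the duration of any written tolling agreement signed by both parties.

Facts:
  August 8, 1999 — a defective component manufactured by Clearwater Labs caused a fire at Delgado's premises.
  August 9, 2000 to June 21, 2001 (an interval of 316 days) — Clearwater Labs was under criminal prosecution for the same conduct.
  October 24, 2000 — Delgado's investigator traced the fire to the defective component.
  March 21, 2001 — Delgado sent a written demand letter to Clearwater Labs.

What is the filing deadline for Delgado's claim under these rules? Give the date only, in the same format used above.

Accrual is governed by the date of the act, so the period began to run on August 8, 1999; the later discovery on October 24, 2000 is irrelevant under the stated rule.
The untolled deadline — 18 months after August 8, 1999 — is February 8, 2001.
Because the pending criminal prosecution ran from August 9, 2000 to June 21, 2001, the deadline is extended by 316 days to December 21, 2001.
None of the other events listed affects the running of the period under the stated rules.

December 21, 2001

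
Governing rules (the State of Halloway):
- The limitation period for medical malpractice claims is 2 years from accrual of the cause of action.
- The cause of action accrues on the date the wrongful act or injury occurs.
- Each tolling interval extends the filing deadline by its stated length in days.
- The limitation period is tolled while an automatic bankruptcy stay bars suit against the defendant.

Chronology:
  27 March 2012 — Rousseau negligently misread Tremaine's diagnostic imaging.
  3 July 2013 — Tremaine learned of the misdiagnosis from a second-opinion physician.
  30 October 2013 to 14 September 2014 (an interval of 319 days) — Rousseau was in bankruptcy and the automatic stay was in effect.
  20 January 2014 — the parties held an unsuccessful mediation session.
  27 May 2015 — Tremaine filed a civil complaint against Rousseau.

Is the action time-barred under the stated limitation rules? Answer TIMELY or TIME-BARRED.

Because the rule ties accrual to occurrence, the claim accrued on 27 March 2012, not on the 3 July 2013 discovery date.
2 years from 27 March 2012 is 27 March 2014.
The automatic bankruptcy stay from 30 October 2013 to 14 September 2014 tolled the period for 319 days, extending the deadline to 9 February 2015.
Nothing else in the chronology tolls or restarts the period.
Filing on 27 May 2015 missed the 9 February 2015 deadline — the action is time-barred.

TIME-BARRED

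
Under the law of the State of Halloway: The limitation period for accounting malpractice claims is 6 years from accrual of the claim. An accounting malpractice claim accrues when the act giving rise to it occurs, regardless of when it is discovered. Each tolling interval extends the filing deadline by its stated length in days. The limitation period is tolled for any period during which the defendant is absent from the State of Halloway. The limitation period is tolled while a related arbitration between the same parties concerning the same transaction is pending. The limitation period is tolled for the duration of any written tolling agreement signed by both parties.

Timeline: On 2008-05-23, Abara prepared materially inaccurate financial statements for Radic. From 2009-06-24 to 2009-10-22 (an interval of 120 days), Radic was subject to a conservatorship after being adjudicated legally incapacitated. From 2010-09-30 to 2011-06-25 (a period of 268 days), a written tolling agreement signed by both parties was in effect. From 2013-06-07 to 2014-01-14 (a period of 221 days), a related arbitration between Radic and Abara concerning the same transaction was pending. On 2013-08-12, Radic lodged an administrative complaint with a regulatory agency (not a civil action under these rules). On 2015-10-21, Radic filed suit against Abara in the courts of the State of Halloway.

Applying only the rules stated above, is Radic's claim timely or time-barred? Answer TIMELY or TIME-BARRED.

The claim accrued on 2008-05-23, the date of the act.
The untolled deadline — 6 years after 2008-05-23 — is 2014-05-23.
The period was tolled for 268 days by the written tolling agreement (2010-09-30 to 2011-06-25), pushing the deadline to 2015-02-15.
The pending related arbitration from 2013-06-07 to 2014-01-14 tolled the period for 221 days, extending the deadline to 2015-09-24.
The plaintiff's legal incapacity from 2009-06-24 to 2009-10-22 does not toll the period, because no stated rule makes the plaintiff's incapacity a tolling event.
Nothing else in the chronology tolls or restarts the period.
The 2015-10-21 filing falls after the 2015-09-24 deadline; the claim is time-barred.

TIME-BARRED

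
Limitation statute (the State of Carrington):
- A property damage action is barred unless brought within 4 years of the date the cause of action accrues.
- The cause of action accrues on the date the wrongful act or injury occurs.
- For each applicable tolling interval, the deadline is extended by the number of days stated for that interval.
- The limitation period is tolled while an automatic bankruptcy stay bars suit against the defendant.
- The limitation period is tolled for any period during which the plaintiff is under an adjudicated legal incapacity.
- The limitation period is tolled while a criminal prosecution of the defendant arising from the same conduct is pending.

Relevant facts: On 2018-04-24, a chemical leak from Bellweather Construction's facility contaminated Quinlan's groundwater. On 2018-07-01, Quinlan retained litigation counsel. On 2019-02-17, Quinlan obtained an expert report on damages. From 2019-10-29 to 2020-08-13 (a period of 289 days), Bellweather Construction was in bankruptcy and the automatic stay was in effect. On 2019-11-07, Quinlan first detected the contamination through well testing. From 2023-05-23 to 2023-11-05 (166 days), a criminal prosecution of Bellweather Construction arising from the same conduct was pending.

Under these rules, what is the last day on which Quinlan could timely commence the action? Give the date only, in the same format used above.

2023-02-07

The claim accrued on 2018-04-24, when the wrongful act occurred; under the stated occurrence rule the 2019-11-07 discovery does not delay accrual.
4 years from 2018-04-24 is 2022-04-24.
Because the automatic bankruptcy stay ran from 2019-10-29 to 2020-08-13, the deadline is extended by 289 days to 2023-02-07.
The pending criminal prosecution from 2023-05-23 to 2023-11-05 began after the period had already run on 2023-02-07, so it has no tolling effect.
The other events in the timeline have no effect on the limitation period under the stated rules.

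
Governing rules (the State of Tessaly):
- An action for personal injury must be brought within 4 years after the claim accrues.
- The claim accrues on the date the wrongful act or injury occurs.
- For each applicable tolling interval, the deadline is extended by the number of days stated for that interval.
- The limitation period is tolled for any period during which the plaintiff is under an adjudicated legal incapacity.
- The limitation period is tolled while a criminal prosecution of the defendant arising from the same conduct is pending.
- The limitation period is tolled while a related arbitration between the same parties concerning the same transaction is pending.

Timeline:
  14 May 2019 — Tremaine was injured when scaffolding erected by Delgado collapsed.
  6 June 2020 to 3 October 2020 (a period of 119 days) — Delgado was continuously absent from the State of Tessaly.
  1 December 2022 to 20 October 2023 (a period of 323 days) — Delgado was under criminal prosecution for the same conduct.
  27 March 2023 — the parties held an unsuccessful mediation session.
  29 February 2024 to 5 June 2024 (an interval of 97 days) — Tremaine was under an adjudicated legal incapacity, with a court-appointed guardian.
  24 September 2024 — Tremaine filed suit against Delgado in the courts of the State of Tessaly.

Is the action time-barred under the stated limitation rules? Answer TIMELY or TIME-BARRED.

The claim accrued on 14 May 2019, the date of the act.
Adding the 4 years base period to 14 May 2019 gives a deadline of 14 May 2023, before any tolling.
The period was tolled for 323 days by the pending criminal prosecution (1 December 2022 to 20 October 2023), pushing the deadline to 1 April 2024.
Because the plaintiff's legal incapacity ran from 29 February 2024 to 5 June 2024, the deadline is extended by 97 days to 7 July 2024.
The defendant's absence from the jurisdiction from 6 June 2020 to 3 October 2020 does not toll the period, because no stated rule makes the defendant's absence a tolling event.
Nothing else in the chronology tolls or restarts the period.
Filing on 24 September 2024 missed the 7 July 2024 deadline — the action is time-barred.

TIME-BARRED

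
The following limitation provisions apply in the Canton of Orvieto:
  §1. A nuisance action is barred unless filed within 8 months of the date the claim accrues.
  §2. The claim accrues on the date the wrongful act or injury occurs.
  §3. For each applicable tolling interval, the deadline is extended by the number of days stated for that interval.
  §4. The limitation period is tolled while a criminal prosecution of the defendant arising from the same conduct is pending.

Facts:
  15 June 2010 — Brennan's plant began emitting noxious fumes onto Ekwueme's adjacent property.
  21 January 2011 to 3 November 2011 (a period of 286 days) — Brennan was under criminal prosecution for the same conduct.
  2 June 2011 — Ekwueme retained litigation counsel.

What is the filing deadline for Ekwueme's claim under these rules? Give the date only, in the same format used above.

The limitation period began to run on 15 June 2010.
8 months from 15 June 2010 is 15 February 2011.
The period was tolled for 286 days by the pending criminal prosecution (21 January 2011 to 3 November 2011), pushing the deadline to 28 November 2011.
Nothing else in the chronology tolls or restarts the period.

28 November 2011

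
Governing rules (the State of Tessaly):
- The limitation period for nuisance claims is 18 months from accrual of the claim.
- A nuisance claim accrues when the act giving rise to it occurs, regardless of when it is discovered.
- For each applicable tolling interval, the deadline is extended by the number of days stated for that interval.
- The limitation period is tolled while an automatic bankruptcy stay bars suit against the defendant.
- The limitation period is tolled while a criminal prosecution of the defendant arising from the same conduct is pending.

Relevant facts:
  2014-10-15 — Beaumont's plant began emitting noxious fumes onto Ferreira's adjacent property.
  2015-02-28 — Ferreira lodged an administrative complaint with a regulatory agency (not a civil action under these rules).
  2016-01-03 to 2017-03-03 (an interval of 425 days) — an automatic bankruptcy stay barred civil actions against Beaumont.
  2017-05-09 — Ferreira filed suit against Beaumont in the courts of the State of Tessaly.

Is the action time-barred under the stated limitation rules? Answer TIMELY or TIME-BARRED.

TIMELY

The claim accrued on 2014-10-15, the date of the act.
Adding the 18 months base period to 2014-10-15 gives a deadline of 2016-04-15, before any tolling.
The period was tolled for 425 days by the automatic bankruptcy stay (2016-01-03 to 2017-03-03), pushing the deadline to 2017-06-14.
Nothing else in the chronology tolls or restarts the period.
Filing on 2017-05-09 beat the 2017-06-14 deadline — the action is timely.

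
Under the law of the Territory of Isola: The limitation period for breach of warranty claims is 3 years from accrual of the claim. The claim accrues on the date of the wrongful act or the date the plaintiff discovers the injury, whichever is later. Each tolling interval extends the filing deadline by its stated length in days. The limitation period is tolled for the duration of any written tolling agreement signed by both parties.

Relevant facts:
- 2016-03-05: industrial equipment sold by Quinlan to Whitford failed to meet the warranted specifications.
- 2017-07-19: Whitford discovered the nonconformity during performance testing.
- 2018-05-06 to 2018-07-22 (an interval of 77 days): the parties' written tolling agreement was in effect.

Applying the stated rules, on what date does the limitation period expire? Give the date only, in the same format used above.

The claim accrued on 2017-07-19 — the later of the 2016-03-05 act and the 2017-07-19 discovery.
Adding the 3 years base period to 2017-07-19 gives a deadline of 2020-07-19, before any tolling.
The written tolling agreement from 2018-05-06 to 2018-07-22 tolled the period for 77 days, extending the deadline to 2020-10-04.

2020-10-04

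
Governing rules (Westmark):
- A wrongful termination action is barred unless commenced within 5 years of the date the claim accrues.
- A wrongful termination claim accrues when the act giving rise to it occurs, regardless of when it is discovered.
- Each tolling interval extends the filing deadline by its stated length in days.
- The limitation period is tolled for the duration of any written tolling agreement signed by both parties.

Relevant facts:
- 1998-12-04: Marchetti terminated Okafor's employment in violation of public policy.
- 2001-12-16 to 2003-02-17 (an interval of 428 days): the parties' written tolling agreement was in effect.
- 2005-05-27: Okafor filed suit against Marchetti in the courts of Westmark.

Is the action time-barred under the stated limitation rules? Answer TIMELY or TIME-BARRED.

The claim accrued on 1998-12-04, the date of the act.
Adding the 5 years base period to 1998-12-04 gives a deadline of 2003-12-04, before any tolling.
The written tolling agreement from 2001-12-16 to 2003-02-17 tolled the period for 428 days, extending the deadline to 2005-02-04.
Okafor filed on 2005-05-27, after the 2005-02-04 deadline, so the action is time-barred.

TIME-BARRED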